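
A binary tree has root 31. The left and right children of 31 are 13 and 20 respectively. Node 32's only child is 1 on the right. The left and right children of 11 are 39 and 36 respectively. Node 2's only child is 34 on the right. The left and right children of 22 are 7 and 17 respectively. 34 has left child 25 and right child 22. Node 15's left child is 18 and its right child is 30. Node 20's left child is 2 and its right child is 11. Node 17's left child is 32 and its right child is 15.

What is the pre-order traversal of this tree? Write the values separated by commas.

31, 13, 20, 2, 34, 25, 22, 7, 17, 32, 1, 15, 18, 30, 11, 39, 36

Pre-order visits the node, then its left subtree, then its right subtree.
Visit 31.
At 31: go left to 13.
  13 is a leaf — visit 13.
At 31: go right to 20.
  Visit 20.
  At 20: go left to 2.
    Visit 2.
    At 2: no left child.
    At 2: go right to 34.
      Visit 34.
      At 34: go left to 25.
        25 is a leaf — visit 25.
      At 34: go right to 22.
        Visit 22.
        At 22: go left to 7.
          7 is a leaf — visit 7.
        At 22: go right to 17.
          Visit 17.
          At 17: go left to 32.
            Visit 32.
            At 32: no left child.
            At 32: go right to 1.
              1 is a leaf — visit 1.
          At 17: go right to 15.
            Visit 15.
            At 15: go left to 18.
              18 is a leaf — visit 18.
            At 15: go right to 30.
              30 is a leaf — visit 30.
  At 20: go right to 11.
    Visit 11.
    At 11: go left to 39.
      39 is a leaf — visit 39.
    At 11: go right to 36.
      36 is a leaf — visit 36.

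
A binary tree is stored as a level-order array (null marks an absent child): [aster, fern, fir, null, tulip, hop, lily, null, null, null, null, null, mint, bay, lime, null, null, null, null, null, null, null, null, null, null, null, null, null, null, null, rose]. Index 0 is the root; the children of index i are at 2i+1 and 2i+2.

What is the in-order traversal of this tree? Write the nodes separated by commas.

fern, tulip, aster, hop, mint, fir, bay, lily, lime, rose

In-order visits the left subtree, then the node, then the right subtree.
At aster: go left to fern.
  At fern: no left child.
  Visit fern.
  At fern: go right to tulip.
    tulip is a leaf — visit tulip.
Visit aster.
At aster: go right to fir.
  At fir: go left to hop.
    At hop: no left child.
    Visit hop.
    At hop: go right to mint.
      mint is a leaf — visit mint.
  Visit fir.
  At fir: go right to lily.
    At lily: go left to bay.
      bay is a leaf — visit bay.
    Visit lily.
    At lily: go right to lime.
      At lime: no left child.
      Visit lime.
      At lime: go right to rose.
        rose is a leaf — visit rose.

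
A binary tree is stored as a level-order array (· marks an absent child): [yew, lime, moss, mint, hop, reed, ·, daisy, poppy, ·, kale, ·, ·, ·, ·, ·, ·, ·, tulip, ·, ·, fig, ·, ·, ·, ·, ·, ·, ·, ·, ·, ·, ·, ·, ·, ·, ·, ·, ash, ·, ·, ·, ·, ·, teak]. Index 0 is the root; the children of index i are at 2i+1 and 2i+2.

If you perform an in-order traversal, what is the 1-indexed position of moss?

13

In-order visits the left subtree, then the node, then the right subtree.
At yew: go left to lime.
  At lime: go left to mint.
    At mint: go left to daisy.
      daisy is a leaf — visit daisy.
    Visit mint.
    At mint: go right to poppy.
      At poppy: no left child.
      Visit poppy.
      At poppy: go right to tulip.
        At tulip: no left child.
        Visit tulip.
        At tulip: go right to ash.
          ash is a leaf — visit ash.
  Visit lime.
  At lime: go right to hop.
    At hop: no left child.
    Visit hop.
    At hop: go right to kale.
      At kale: go left to fig.
        At fig: no left child.
        Visit fig.
        At fig: go right to teak.
          teak is a leaf — visit teak.
      Visit kale.
      At kale: no right child.
Visit yew.
At yew: go right to moss.
  At moss: go left to reed.
    reed is a leaf — visit reed.
  Visit moss.
  At moss: no right child.
Full in-order sequence: daisy, mint, poppy, tulip, ash, lime, hop, fig, teak, kale, yew, reed, moss.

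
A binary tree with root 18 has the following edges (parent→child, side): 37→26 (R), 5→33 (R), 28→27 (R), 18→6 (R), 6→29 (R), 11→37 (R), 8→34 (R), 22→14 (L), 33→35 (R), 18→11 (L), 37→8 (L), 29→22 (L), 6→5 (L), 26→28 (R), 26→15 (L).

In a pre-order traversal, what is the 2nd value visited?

11

Pre-order visits the node, then its left subtree, then its right subtree.
Visit 18.
At 18: go left to 11.
  Visit 11.
  At 11: no left child.
  At 11: go right to 37.
    Visit 37.
    At 37: go left to 8.
      Visit 8.
      At 8: no left child.
      At 8: go right to 34.
        34 is a leaf — visit 34.
    At 37: go right to 26.
      Visit 26.
      At 26: go left to 15.
        15 is a leaf — visit 15.
      At 26: go right to 28.
        Visit 28.
        At 28: no left child.
        At 28: go right to 27.
          27 is a leaf — visit 27.
At 18: go right to 6.
  Visit 6.
  At 6: go left to 5.
    Visit 5.
    At 5: no left child.
    At 5: go right to 33.
      Visit 33.
      At 33: no left child.
      At 33: go right to 35.
        35 is a leaf — visit 35.
  At 6: go right to 29.
    Visit 29.
    At 29: go left to 22.
      Visit 22.
      At 22: go left to 14.
        14 is a leaf — visit 14.
      At 22: no right child.
    At 29: no right child.
Full pre-order sequence: 18, 11, 37, 8, 34, 26, 15, 28, 27, 6, 5, 33, 35, 29, 22, 14.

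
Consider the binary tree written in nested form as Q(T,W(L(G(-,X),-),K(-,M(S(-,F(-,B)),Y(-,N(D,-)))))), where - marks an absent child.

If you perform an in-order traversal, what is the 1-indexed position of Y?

In-order visits the left subtree, then the node, then the right subtree.
At Q: go left to T.
  T is a leaf — visit T.
Visit Q.
At Q: go right to W.
  At W: go left to L.
    At L: go left to G.
      At G: no left child.
      Visit G.
      At G: go right to X.
        X is a leaf — visit X.
    Visit L.
    At L: no right child.
  Visit W.
  At W: go right to K.
    At K: no left child.
    Visit K.
    At K: go right to M.
      At M: go left to S.
        At S: no left child.
        Visit S.
        At S: go right to F.
          At F: no left child.
          Visit F.
          At F: go right to B.
            B is a leaf — visit B.
      Visit M.
      At M: go right to Y.
        At Y: no left child.
        Visit Y.
        At Y: go right to N.
          At N: go left to D.
            D is a leaf — visit D.
          Visit N.
          At N: no right child.
Full in-order sequence: T, Q, G, X, L, W, K, S, F, B, M, Y, D, N.

12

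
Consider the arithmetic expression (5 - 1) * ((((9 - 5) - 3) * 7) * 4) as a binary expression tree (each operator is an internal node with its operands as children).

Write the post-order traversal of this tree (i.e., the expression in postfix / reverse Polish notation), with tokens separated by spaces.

5 1 - 9 5 - 3 - 7 * 4 * *

Post-order on an expression tree gives postfix notation: for each operator, emit left operand, right operand, then the operator.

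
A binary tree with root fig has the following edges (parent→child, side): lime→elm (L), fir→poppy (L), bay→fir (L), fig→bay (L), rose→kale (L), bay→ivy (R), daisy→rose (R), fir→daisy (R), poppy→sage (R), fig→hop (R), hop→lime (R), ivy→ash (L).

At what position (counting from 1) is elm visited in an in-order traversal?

In-order visits the left subtree, then the node, then the right subtree.
At fig: go left to bay.
  At bay: go left to fir.
    At fir: go left to poppy.
      At poppy: no left child.
      Visit poppy.
      At poppy: go right to sage.
        sage is a leaf — visit sage.
    Visit fir.
    At fir: go right to daisy.
      At daisy: no left child.
      Visit daisy.
      At daisy: go right to rose.
        At rose: go left to kale.
          kale is a leaf — visit kale.
        Visit rose.
        At rose: no right child.
  Visit bay.
  At bay: go right to ivy.
    At ivy: go left to ash.
      ash is a leaf — visit ash.
    Visit ivy.
    At ivy: no right child.
Visit fig.
At fig: go right to hop.
  At hop: no left child.
  Visit hop.
  At hop: go right to lime.
    At lime: go left to elm.
      elm is a leaf — visit elm.
    Visit lime.
    At lime: no right child.
Full in-order sequence: poppy, sage, fir, daisy, kale, rose, bay, ash, ivy, fig, hop, elm, lime.

12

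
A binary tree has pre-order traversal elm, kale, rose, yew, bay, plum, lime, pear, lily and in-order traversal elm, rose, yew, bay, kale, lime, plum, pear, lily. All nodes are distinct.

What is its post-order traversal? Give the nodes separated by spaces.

The first element of pre-order is the root; it splits in-order into left and right subtrees.
Root elm: left subtree has 0 nodes { }, right has 8 {rose, yew, bay, kale, lime, plum, pear, lily}.
  Root kale: left subtree has 3 nodes {rose, yew, bay}, right has 4 {lime, plum, pear, lily}.
    Root rose: left subtree has 0 nodes { }, right has 2 {yew, bay}.
      Root yew: left subtree has 0 nodes { }, right has 1 {bay}.
    Root plum: left subtree has 1 node {lime}, right has 2 {pear, lily}.
      Root pear: left subtree has 0 nodes { }, right has 1 {lily}.

bay yew rose lime lily pear plum kale elm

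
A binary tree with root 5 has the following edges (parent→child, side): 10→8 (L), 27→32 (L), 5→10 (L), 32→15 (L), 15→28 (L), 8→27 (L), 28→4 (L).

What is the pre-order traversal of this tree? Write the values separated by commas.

5, 10, 8, 27, 32, 15, 28, 4

Pre-order visits the node, then its left subtree, then its right subtree.
Visit 5.
At 5: go left to 10.
  Visit 10.
  At 10: go left to 8.
    Visit 8.
    At 8: go left to 27.
      Visit 27.
      At 27: go left to 32.
        Visit 32.
        At 32: go left to 15.
          Visit 15.
          At 15: go left to 28.
            Visit 28.
            At 28: go left to 4.
              4 is a leaf — visit 4.
            At 28: no right child.
          At 15: no right child.
        At 32: no right child.
      At 27: no right child.
    At 8: no right child.
  At 10: no right child.
At 5: no right child.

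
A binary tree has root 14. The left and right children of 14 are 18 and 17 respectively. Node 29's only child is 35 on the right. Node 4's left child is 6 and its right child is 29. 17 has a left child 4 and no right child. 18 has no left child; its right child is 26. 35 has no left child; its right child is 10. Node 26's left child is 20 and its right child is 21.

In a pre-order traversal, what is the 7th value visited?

Pre-order visits the node, then its left subtree, then its right subtree.
Visit 14.
At 14: go left to 18.
  Visit 18.
  At 18: no left child.
  At 18: go right to 26.
    Visit 26.
    At 26: go left to 20.
      20 is a leaf — visit 20.
    At 26: go right to 21.
      21 is a leaf — visit 21.
At 14: go right to 17.
  Visit 17.
  At 17: go left to 4.
    Visit 4.
    At 4: go left to 6.
      6 is a leaf — visit 6.
    At 4: go right to 29.
      Visit 29.
      At 29: no left child.
      At 29: go right to 35.
        Visit 35.
        At 35: no left child.
        At 35: go right to 10.
          10 is a leaf — visit 10.
  At 17: no right child.
Full pre-order sequence: 14, 18, 26, 20, 21, 17, 4, 6, 29, 35, 10.

4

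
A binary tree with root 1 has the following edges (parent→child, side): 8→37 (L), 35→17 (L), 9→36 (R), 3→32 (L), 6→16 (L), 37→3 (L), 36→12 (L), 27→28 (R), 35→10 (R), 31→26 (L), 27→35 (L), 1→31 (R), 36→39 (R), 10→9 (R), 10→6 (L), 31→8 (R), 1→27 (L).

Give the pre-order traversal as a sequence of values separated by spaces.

Pre-order visits the node, then its left subtree, then its right subtree.
Visit 1.
At 1: go left to 27.
  Visit 27.
  At 27: go left to 35.
    Visit 35.
    At 35: go left to 17.
      17 is a leaf — visit 17.
    At 35: go right to 10.
      Visit 10.
      At 10: go left to 6.
        Visit 6.
        At 6: go left to 16.
          16 is a leaf — visit 16.
        At 6: no right child.
      At 10: go right to 9.
        Visit 9.
        At 9: no left child.
        At 9: go right to 36.
          Visit 36.
          At 36: go left to 12.
            12 is a leaf — visit 12.
          At 36: go right to 39.
            39 is a leaf — visit 39.
  At 27: go right to 28.
    28 is a leaf — visit 28.
At 1: go right to 31.
  Visit 31.
  At 31: go left to 26.
    26 is a leaf — visit 26.
  At 31: go right to 8.
    Visit 8.
    At 8: go left to 37.
      Visit 37.
      At 37: go left to 3.
        Visit 3.
        At 3: go left to 32.
          32 is a leaf — visit 32.
        At 3: no right child.
      At 37: no right child.
    At 8: no right child.

1 27 35 17 10 6 16 9 36 12 39 28 31 26 8 37 3 32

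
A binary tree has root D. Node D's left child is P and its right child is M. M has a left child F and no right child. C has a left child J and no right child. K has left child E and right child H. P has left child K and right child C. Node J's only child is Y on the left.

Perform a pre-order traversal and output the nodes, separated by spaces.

Pre-order visits the node, then its left subtree, then its right subtree.
Visit D.
At D: go left to P.
  Visit P.
  At P: go left to K.
    Visit K.
    At K: go left to E.
      E is a leaf — visit E.
    At K: go right to H.
      H is a leaf — visit H.
  At P: go right to C.
    Visit C.
    At C: go left to J.
      Visit J.
      At J: go left to Y.
        Y is a leaf — visit Y.
      At J: no right child.
    At C: no right child.
At D: go right to M.
  Visit M.
  At M: go left to F.
    F is a leaf — visit F.
  At M: no right child.

D P K E H C J Y M F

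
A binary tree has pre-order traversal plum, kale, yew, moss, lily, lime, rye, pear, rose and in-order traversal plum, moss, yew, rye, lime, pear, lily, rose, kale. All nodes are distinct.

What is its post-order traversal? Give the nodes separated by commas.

moss, rye, pear, lime, rose, lily, yew, kale, plum

The first element of pre-order is the root; it splits in-order into left and right subtrees.
Root plum: left subtree has 0 nodes { }, right has 8 {moss, yew, rye, lime, pear, lily, rose, kale}.
  Root kale: left subtree has 7 nodes {moss, yew, rye, lime, pear, lily, rose}, right has 0 { }.
    Root yew: left subtree has 1 node {moss}, right has 5 {rye, lime, pear, lily, rose}.
      Root lily: left subtree has 3 nodes {rye, lime, pear}, right has 1 {rose}.
        Root lime: left subtree has 1 node {rye}, right has 1 {pear}.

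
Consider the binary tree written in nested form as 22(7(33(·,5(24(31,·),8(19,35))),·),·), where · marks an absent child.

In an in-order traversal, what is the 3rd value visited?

In-order visits the left subtree, then the node, then the right subtree.
At 22: go left to 7.
  At 7: go left to 33.
    At 33: no left child.
    Visit 33.
    At 33: go right to 5.
      At 5: go left to 24.
        At 24: go left to 31.
          31 is a leaf — visit 31.
        Visit 24.
        At 24: no right child.
      Visit 5.
      At 5: go right to 8.
        At 8: go left to 19.
          19 is a leaf — visit 19.
        Visit 8.
        At 8: go right to 35.
          35 is a leaf — visit 35.
  Visit 7.
  At 7: no right child.
Visit 22.
At 22: no right child.
Full in-order sequence: 33, 31, 24, 5, 19, 8, 35, 7, 22.

24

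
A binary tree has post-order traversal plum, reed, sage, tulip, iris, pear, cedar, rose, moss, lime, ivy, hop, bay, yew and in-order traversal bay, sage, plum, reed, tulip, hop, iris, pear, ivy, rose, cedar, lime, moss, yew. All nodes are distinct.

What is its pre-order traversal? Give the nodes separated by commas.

The last element of post-order is the root; it splits in-order into left and right subtrees.
Root yew: left subtree has 13 nodes {bay, sage, plum, reed, tulip, hop, iris, pear, ivy, rose, cedar, lime, moss}, right has 0 { }.
  Root bay: left subtree has 0 nodes { }, right has 12 {sage, plum, reed, tulip, hop, iris, pear, ivy, rose, cedar, lime, moss}.
    Root hop: left subtree has 4 nodes {sage, plum, reed, tulip}, right has 7 {iris, pear, ivy, rose, cedar, lime, moss}.
      Root tulip: left subtree has 3 nodes {sage, plum, reed}, right has 0 { }.
        Root sage: left subtree has 0 nodes { }, right has 2 {plum, reed}.
          Root reed: left subtree has 1 node {plum}, right has 0 { }.
      Root ivy: left subtree has 2 nodes {iris, pear}, right has 4 {rose, cedar, lime, moss}.
        Root pear: left subtree has 1 node {iris}, right has 0 { }.
        Root lime: left subtree has 2 nodes {rose, cedar}, right has 1 {moss}.
          Root rose: left subtree has 0 nodes { }, right has 1 {cedar}.

yew, bay, hop, tulip, sage, reed, plum, ivy, pear, iris, lime, rose, cedar, moss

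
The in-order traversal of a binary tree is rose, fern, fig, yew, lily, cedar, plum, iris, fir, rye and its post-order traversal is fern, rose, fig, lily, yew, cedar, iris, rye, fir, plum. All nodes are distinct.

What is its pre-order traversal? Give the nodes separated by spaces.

The last element of post-order is the root; it splits in-order into left and right subtrees.
Root plum: left subtree has 6 nodes {rose, fern, fig, yew, lily, cedar}, right has 3 {iris, fir, rye}.
  Root cedar: left subtree has 5 nodes {rose, fern, fig, yew, lily}, right has 0 { }.
    Root yew: left subtree has 3 nodes {rose, fern, fig}, right has 1 {lily}.
      Root fig: left subtree has 2 nodes {rose, fern}, right has 0 { }.
        Root rose: left subtree has 0 nodes { }, right has 1 {fern}.
  Root fir: left subtree has 1 node {iris}, right has 1 {rye}.

plum cedar yew fig rose fern lily fir iris rye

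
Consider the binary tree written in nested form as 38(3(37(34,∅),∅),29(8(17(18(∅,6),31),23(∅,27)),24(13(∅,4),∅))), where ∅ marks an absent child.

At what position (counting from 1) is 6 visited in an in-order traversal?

6

In-order visits the left subtree, then the node, then the right subtree.
At 38: go left to 3.
  At 3: go left to 37.
    At 37: go left to 34.
      34 is a leaf — visit 34.
    Visit 37.
    At 37: no right child.
  Visit 3.
  At 3: no right child.
Visit 38.
At 38: go right to 29.
  At 29: go left to 8.
    At 8: go left to 17.
      At 17: go left to 18.
        At 18: no left child.
        Visit 18.
        At 18: go right to 6.
          6 is a leaf — visit 6.
      Visit 17.
      At 17: go right to 31.
        31 is a leaf — visit 31.
    Visit 8.
    At 8: go right to 23.
      At 23: no left child.
      Visit 23.
      At 23: go right to 27.
        27 is a leaf — visit 27.
  Visit 29.
  At 29: go right to 24.
    At 24: go left to 13.
      At 13: no left child.
      Visit 13.
      At 13: go right to 4.
        4 is a leaf — visit 4.
    Visit 24.
    At 24: no right child.
Full in-order sequence: 34, 37, 3, 38, 18, 6, 17, 31, 8, 23, 27, 29, 13, 4, 24.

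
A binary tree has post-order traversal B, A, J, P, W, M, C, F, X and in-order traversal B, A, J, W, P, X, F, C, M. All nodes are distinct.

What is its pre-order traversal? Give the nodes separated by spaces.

The last element of post-order is the root; it splits in-order into left and right subtrees.
Root X: left subtree has 5 nodes {B, A, J, W, P}, right has 3 {F, C, M}.
  Root W: left subtree has 3 nodes {B, A, J}, right has 1 {P}.
    Root J: left subtree has 2 nodes {B, A}, right has 0 { }.
      Root A: left subtree has 1 node {B}, right has 0 { }.
  Root F: left subtree has 0 nodes { }, right has 2 {C, M}.
    Root C: left subtree has 0 nodes { }, right has 1 {M}.

X W J A B P F C M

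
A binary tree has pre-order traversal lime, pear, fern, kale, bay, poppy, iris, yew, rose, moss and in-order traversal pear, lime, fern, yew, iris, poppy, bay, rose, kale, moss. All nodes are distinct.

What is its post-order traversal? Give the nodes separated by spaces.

pear yew iris poppy rose bay moss kale fern lime

The first element of pre-order is the root; it splits in-order into left and right subtrees.
Root lime: left subtree has 1 node {pear}, right has 8 {fern, yew, iris, poppy, bay, rose, kale, moss}.
  Root fern: left subtree has 0 nodes { }, right has 7 {yew, iris, poppy, bay, rose, kale, moss}.
    Root kale: left subtree has 5 nodes {yew, iris, poppy, bay, rose}, right has 1 {moss}.
      Root bay: left subtree has 3 nodes {yew, iris, poppy}, right has 1 {rose}.
        Root poppy: left subtree has 2 nodes {yew, iris}, right has 0 { }.
          Root iris: left subtree has 1 node {yew}, right has 0 { }.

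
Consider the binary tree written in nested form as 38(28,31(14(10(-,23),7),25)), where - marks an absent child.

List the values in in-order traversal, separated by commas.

28, 38, 10, 23, 14, 7, 31, 25

In-order visits the left subtree, then the node, then the right subtree.
At 38: go left to 28.
  28 is a leaf — visit 28.
Visit 38.
At 38: go right to 31.
  At 31: go left to 14.
    At 14: go left to 10.
      At 10: no left child.
      Visit 10.
      At 10: go right to 23.
        23 is a leaf — visit 23.
    Visit 14.
    At 14: go right to 7.
      7 is a leaf — visit 7.
  Visit 31.
  At 31: go right to 25.
    25 is a leaf — visit 25.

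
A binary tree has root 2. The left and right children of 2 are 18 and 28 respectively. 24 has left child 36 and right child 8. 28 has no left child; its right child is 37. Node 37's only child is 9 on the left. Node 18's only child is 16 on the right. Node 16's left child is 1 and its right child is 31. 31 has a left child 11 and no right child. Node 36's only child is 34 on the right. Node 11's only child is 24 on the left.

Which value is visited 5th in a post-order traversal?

24

Post-order visits the left subtree, then the right subtree, then the node.
At 2: go left to 18.
  At 18: no left child.
  At 18: go right to 16.
    At 16: go left to 1.
      1 is a leaf — visit 1.
    At 16: go right to 31.
      At 31: go left to 11.
        At 11: go left to 24.
          At 24: go left to 36.
            At 36: no left child.
            At 36: go right to 34.
              34 is a leaf — visit 34.
            Visit 36.
          At 24: go right to 8.
            8 is a leaf — visit 8.
          Visit 24.
        At 11: no right child.
        Visit 11.
      At 31: no right child.
      Visit 31.
    Visit 16.
  Visit 18.
At 2: go right to 28.
  At 28: no left child.
  At 28: go right to 37.
    At 37: go left to 9.
      9 is a leaf — visit 9.
    At 37: no right child.
    Visit 37.
  Visit 28.
Visit 2.
Full post-order sequence: 1, 34, 36, 8, 24, 11, 31, 16, 18, 9, 37, 28, 2.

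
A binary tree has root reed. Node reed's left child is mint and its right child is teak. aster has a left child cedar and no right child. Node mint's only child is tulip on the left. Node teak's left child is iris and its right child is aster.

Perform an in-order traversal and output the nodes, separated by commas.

tulip, mint, reed, iris, teak, cedar, aster

In-order visits the left subtree, then the node, then the right subtree.
At reed: go left to mint.
  At mint: go left to tulip.
    tulip is a leaf — visit tulip.
  Visit mint.
  At mint: no right child.
Visit reed.
At reed: go right to teak.
  At teak: go left to iris.
    iris is a leaf — visit iris.
  Visit teak.
  At teak: go right to aster.
    At aster: go left to cedar.
      cedar is a leaf — visit cedar.
    Visit aster.
    At aster: no right child.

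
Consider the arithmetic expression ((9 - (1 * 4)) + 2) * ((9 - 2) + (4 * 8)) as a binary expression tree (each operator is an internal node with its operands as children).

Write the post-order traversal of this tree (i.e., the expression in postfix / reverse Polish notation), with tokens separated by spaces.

9 1 4 * - 2 + 9 2 - 4 8 * + *

Post-order on an expression tree gives postfix notation: for each operator, emit left operand, right operand, then the operator.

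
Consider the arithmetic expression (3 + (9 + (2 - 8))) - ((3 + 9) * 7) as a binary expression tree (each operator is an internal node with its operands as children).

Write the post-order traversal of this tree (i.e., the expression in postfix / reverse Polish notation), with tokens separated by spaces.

3 9 2 8 - + + 3 9 + 7 * -

Post-order on an expression tree gives postfix notation: for each operator, emit left operand, right operand, then the operator.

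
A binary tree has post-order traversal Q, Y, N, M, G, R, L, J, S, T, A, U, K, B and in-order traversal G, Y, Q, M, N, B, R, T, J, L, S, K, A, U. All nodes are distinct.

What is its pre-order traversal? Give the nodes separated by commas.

B, G, M, Y, Q, N, K, T, R, S, J, L, U, A

The last element of post-order is the root; it splits in-order into left and right subtrees.
Root B: left subtree has 5 nodes {G, Y, Q, M, N}, right has 8 {R, T, J, L, S, K, A, U}.
  Root G: left subtree has 0 nodes { }, right has 4 {Y, Q, M, N}.
    Root M: left subtree has 2 nodes {Y, Q}, right has 1 {N}.
      Root Y: left subtree has 0 nodes { }, right has 1 {Q}.
  Root K: left subtree has 5 nodes {R, T, J, L, S}, right has 2 {A, U}.
    Root T: left subtree has 1 node {R}, right has 3 {J, L, S}.
      Root S: left subtree has 2 nodes {J, L}, right has 0 { }.
        Root J: left subtree has 0 nodes { }, right has 1 {L}.
    Root U: left subtree has 1 node {A}, right has 0 { }.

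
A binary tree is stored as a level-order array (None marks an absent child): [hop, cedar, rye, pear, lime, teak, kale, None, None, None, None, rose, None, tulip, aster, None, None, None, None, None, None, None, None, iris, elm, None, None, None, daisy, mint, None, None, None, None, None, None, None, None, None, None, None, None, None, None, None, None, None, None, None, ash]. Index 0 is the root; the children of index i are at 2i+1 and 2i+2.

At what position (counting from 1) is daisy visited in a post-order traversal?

9

Post-order visits the left subtree, then the right subtree, then the node.
At hop: go left to cedar.
  At cedar: go left to pear.
    pear is a leaf — visit pear.
  At cedar: go right to lime.
    lime is a leaf — visit lime.
  Visit cedar.
At hop: go right to rye.
  At rye: go left to teak.
    At teak: go left to rose.
      At rose: go left to iris.
        iris is a leaf — visit iris.
      At rose: go right to elm.
        At elm: go left to ash.
          ash is a leaf — visit ash.
        At elm: no right child.
        Visit elm.
      Visit rose.
    At teak: no right child.
    Visit teak.
  At rye: go right to kale.
    At kale: go left to tulip.
      At tulip: no left child.
      At tulip: go right to daisy.
        daisy is a leaf — visit daisy.
      Visit tulip.
    At kale: go right to aster.
      At aster: go left to mint.
        mint is a leaf — visit mint.
      At aster: no right child.
      Visit aster.
    Visit kale.
  Visit rye.
Visit hop.
Full post-order sequence: pear, lime, cedar, iris, ash, elm, rose, teak, daisy, tulip, mint, aster, kale, rye, hop.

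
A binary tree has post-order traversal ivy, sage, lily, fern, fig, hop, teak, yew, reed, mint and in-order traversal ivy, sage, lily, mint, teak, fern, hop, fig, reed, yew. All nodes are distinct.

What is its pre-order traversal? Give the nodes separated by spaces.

mint lily sage ivy reed teak hop fern fig yew

The last element of post-order is the root; it splits in-order into left and right subtrees.
Root mint: left subtree has 3 nodes {ivy, sage, lily}, right has 6 {teak, fern, hop, fig, reed, yew}.
  Root lily: left subtree has 2 nodes {ivy, sage}, right has 0 { }.
    Root sage: left subtree has 1 node {ivy}, right has 0 { }.
  Root reed: left subtree has 4 nodes {teak, fern, hop, fig}, right has 1 {yew}.
    Root teak: left subtree has 0 nodes { }, right has 3 {fern, hop, fig}.
      Root hop: left subtree has 1 node {fern}, right has 1 {fig}.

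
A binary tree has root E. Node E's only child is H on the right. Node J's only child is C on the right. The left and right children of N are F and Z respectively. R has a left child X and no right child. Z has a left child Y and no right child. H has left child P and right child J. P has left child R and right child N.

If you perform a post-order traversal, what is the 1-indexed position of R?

2

Post-order visits the left subtree, then the right subtree, then the node.
At E: no left child.
At E: go right to H.
  At H: go left to P.
    At P: go left to R.
      At R: go left to X.
        X is a leaf — visit X.
      At R: no right child.
      Visit R.
    At P: go right to N.
      At N: go left to F.
        F is a leaf — visit F.
      At N: go right to Z.
        At Z: go left to Y.
          Y is a leaf — visit Y.
        At Z: no right child.
        Visit Z.
      Visit N.
    Visit P.
  At H: go right to J.
    At J: no left child.
    At J: go right to C.
      C is a leaf — visit C.
    Visit J.
  Visit H.
Visit E.
Full post-order sequence: X, R, F, Y, Z, N, P, C, J, H, E.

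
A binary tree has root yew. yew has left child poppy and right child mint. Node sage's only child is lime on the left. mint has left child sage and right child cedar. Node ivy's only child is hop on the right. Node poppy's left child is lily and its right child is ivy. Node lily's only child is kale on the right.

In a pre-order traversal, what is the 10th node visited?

cedar

Pre-order visits the node, then its left subtree, then its right subtree.
Visit yew.
At yew: go left to poppy.
  Visit poppy.
  At poppy: go left to lily.
    Visit lily.
    At lily: no left child.
    At lily: go right to kale.
      kale is a leaf — visit kale.
  At poppy: go right to ivy.
    Visit ivy.
    At ivy: no left child.
    At ivy: go right to hop.
      hop is a leaf — visit hop.
At yew: go right to mint.
  Visit mint.
  At mint: go left to sage.
    Visit sage.
    At sage: go left to lime.
      lime is a leaf — visit lime.
    At sage: no right child.
  At mint: go right to cedar.
    cedar is a leaf — visit cedar.
Full pre-order sequence: yew, poppy, lily, kale, ivy, hop, mint, sage, lime, cedar.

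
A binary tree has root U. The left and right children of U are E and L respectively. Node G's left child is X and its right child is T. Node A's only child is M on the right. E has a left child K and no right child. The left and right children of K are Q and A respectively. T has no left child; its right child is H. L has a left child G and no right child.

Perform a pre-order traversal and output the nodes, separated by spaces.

Pre-order visits the node, then its left subtree, then its right subtree.
Visit U.
At U: go left to E.
  Visit E.
  At E: go left to K.
    Visit K.
    At K: go left to Q.
      Q is a leaf — visit Q.
    At K: go right to A.
      Visit A.
      At A: no left child.
      At A: go right to M.
        M is a leaf — visit M.
  At E: no right child.
At U: go right to L.
  Visit L.
  At L: go left to G.
    Visit G.
    At G: go left to X.
      X is a leaf — visit X.
    At G: go right to T.
      Visit T.
      At T: no left child.
      At T: go right to H.
        H is a leaf — visit H.
  At L: no right child.

U E K Q A M L G X T H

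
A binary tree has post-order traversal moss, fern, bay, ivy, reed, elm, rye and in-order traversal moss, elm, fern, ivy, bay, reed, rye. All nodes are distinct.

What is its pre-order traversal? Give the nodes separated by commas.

The last element of post-order is the root; it splits in-order into left and right subtrees.
Root rye: left subtree has 6 nodes {moss, elm, fern, ivy, bay, reed}, right has 0 { }.
  Root elm: left subtree has 1 node {moss}, right has 4 {fern, ivy, bay, reed}.
    Root reed: left subtree has 3 nodes {fern, ivy, bay}, right has 0 { }.
      Root ivy: left subtree has 1 node {fern}, right has 1 {bay}.

rye, elm, moss, reed, ivy, fern, bay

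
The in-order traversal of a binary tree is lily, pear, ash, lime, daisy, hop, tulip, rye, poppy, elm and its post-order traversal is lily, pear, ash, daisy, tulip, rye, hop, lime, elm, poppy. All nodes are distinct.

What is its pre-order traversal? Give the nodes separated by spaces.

The last element of post-order is the root; it splits in-order into left and right subtrees.
Root poppy: left subtree has 8 nodes {lily, pear, ash, lime, daisy, hop, tulip, rye}, right has 1 {elm}.
  Root lime: left subtree has 3 nodes {lily, pear, ash}, right has 4 {daisy, hop, tulip, rye}.
    Root ash: left subtree has 2 nodes {lily, pear}, right has 0 { }.
      Root pear: left subtree has 1 node {lily}, right has 0 { }.
    Root hop: left subtree has 1 node {daisy}, right has 2 {tulip, rye}.
      Root rye: left subtree has 1 node {tulip}, right has 0 { }.

poppy lime ash pear lily hop daisy rye tulip elm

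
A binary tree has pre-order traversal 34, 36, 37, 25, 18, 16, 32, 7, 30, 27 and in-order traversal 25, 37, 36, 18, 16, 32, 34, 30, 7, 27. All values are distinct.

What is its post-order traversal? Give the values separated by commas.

The first element of pre-order is the root; it splits in-order into left and right subtrees.
Root 34: left subtree has 6 nodes {25, 37, 36, 18, 16, 32}, right has 3 {30, 7, 27}.
  Root 36: left subtree has 2 nodes {25, 37}, right has 3 {18, 16, 32}.
    Root 37: left subtree has 1 node {25}, right has 0 { }.
    Root 18: left subtree has 0 nodes { }, right has 2 {16, 32}.
      Root 16: left subtree has 0 nodes { }, right has 1 {32}.
  Root 7: left subtree has 1 node {30}, right has 1 {27}.

25, 37, 32, 16, 18, 36, 30, 27, 7, 34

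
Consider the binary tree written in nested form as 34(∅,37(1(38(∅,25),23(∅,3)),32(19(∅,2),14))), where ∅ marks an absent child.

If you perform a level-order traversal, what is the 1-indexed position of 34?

Level-order visits nodes level by level from the root, left to right within each level.
Level 0: 34
Level 1: 37
Level 2: 1, 32
Level 3: 38, 23, 19, 14
Level 4: 25, 3, 2
Full level-order sequence: 34, 37, 1, 32, 38, 23, 19, 14, 25, 3, 2.

1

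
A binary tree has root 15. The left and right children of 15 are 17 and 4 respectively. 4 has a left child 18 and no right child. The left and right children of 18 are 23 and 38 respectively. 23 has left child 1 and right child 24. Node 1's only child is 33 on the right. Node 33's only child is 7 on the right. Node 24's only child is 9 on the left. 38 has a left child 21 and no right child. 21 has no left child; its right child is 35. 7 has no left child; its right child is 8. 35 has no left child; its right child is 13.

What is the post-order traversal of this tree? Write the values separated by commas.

17, 8, 7, 33, 1, 9, 24, 23, 13, 35, 21, 38, 18, 4, 15

Post-order visits the left subtree, then the right subtree, then the node.
At 15: go left to 17.
  17 is a leaf — visit 17.
At 15: go right to 4.
  At 4: go left to 18.
    At 18: go left to 23.
      At 23: go left to 1.
        At 1: no left child.
        At 1: go right to 33.
          At 33: no left child.
          At 33: go right to 7.
            At 7: no left child.
            At 7: go right to 8.
              8 is a leaf — visit 8.
            Visit 7.
          Visit 33.
        Visit 1.
      At 23: go right to 24.
        At 24: go left to 9.
          9 is a leaf — visit 9.
        At 24: no right child.
        Visit 24.
      Visit 23.
    At 18: go right to 38.
      At 38: go left to 21.
        At 21: no left child.
        At 21: go right to 35.
          At 35: no left child.
          At 35: go right to 13.
            13 is a leaf — visit 13.
          Visit 35.
        Visit 21.
      At 38: no right child.
      Visit 38.
    Visit 18.
  At 4: no right child.
  Visit 4.
Visit 15.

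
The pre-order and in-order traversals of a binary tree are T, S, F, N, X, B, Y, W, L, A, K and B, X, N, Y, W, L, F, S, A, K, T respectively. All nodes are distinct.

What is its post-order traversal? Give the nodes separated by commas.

The first element of pre-order is the root; it splits in-order into left and right subtrees.
Root T: left subtree has 10 nodes {B, X, N, Y, W, L, F, S, A, K}, right has 0 { }.
  Root S: left subtree has 7 nodes {B, X, N, Y, W, L, F}, right has 2 {A, K}.
    Root F: left subtree has 6 nodes {B, X, N, Y, W, L}, right has 0 { }.
      Root N: left subtree has 2 nodes {B, X}, right has 3 {Y, W, L}.
        Root X: left subtree has 1 node {B}, right has 0 { }.
        Root Y: left subtree has 0 nodes { }, right has 2 {W, L}.
          Root W: left subtree has 0 nodes { }, right has 1 {L}.
    Root A: left subtree has 0 nodes { }, right has 1 {K}.

B, X, L, W, Y, N, F, K, A, S, T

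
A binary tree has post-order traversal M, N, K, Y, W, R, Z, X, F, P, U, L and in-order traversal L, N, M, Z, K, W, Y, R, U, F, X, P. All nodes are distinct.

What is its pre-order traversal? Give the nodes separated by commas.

L, U, Z, N, M, R, W, K, Y, P, F, X

The last element of post-order is the root; it splits in-order into left and right subtrees.
Root L: left subtree has 0 nodes { }, right has 11 {N, M, Z, K, W, Y, R, U, F, X, P}.
  Root U: left subtree has 7 nodes {N, M, Z, K, W, Y, R}, right has 3 {F, X, P}.
    Root Z: left subtree has 2 nodes {N, M}, right has 4 {K, W, Y, R}.
      Root N: left subtree has 0 nodes { }, right has 1 {M}.
      Root R: left subtree has 3 nodes {K, W, Y}, right has 0 { }.
        Root W: left subtree has 1 node {K}, right has 1 {Y}.
    Root P: left subtree has 2 nodes {F, X}, right has 0 { }.
      Root F: left subtree has 0 nodes { }, right has 1 {X}.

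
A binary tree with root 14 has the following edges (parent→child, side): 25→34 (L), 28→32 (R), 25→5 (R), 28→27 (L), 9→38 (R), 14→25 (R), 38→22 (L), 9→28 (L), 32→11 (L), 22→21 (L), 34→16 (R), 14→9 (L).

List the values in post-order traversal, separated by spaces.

27 11 32 28 21 22 38 9 16 34 5 25 14

Post-order visits the left subtree, then the right subtree, then the node.
At 14: go left to 9.
  At 9: go left to 28.
    At 28: go left to 27.
      27 is a leaf — visit 27.
    At 28: go right to 32.
      At 32: go left to 11.
        11 is a leaf — visit 11.
      At 32: no right child.
      Visit 32.
    Visit 28.
  At 9: go right to 38.
    At 38: go left to 22.
      At 22: go left to 21.
        21 is a leaf — visit 21.
      At 22: no right child.
      Visit 22.
    At 38: no right child.
    Visit 38.
  Visit 9.
At 14: go right to 25.
  At 25: go left to 34.
    At 34: no left child.
    At 34: go right to 16.
      16 is a leaf — visit 16.
    Visit 34.
  At 25: go right to 5.
    5 is a leaf — visit 5.
  Visit 25.
Visit 14.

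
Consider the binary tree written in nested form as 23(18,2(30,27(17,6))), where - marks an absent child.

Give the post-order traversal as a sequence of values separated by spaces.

18 30 17 6 27 2 23

Post-order visits the left subtree, then the right subtree, then the node.
At 23: go left to 18.
  18 is a leaf — visit 18.
At 23: go right to 2.
  At 2: go left to 30.
    30 is a leaf — visit 30.
  At 2: go right to 27.
    At 27: go left to 17.
      17 is a leaf — visit 17.
    At 27: go right to 6.
      6 is a leaf — visit 6.
    Visit 27.
  Visit 2.
Visit 23.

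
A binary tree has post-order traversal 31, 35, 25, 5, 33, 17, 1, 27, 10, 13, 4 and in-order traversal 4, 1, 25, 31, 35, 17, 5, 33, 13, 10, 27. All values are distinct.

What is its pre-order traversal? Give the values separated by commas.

4, 13, 1, 17, 25, 35, 31, 33, 5, 10, 27

The last element of post-order is the root; it splits in-order into left and right subtrees.
Root 4: left subtree has 0 nodes { }, right has 10 {1, 25, 31, 35, 17, 5, 33, 13, 10, 27}.
  Root 13: left subtree has 7 nodes {1, 25, 31, 35, 17, 5, 33}, right has 2 {10, 27}.
    Root 1: left subtree has 0 nodes { }, right has 6 {25, 31, 35, 17, 5, 33}.
      Root 17: left subtree has 3 nodes {25, 31, 35}, right has 2 {5, 33}.
        Root 25: left subtree has 0 nodes { }, right has 2 {31, 35}.
          Root 35: left subtree has 1 node {31}, right has 0 { }.
        Root 33: left subtree has 1 node {5}, right has 0 { }.
    Root 10: left subtree has 0 nodes { }, right has 1 {27}.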